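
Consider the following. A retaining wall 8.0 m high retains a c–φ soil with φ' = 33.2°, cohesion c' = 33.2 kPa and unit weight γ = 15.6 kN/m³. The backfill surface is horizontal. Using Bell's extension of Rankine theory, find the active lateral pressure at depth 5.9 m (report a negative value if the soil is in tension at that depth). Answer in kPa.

K_a = (1 − sin φ)/(1 + sin φ) = 0.2924.
σ_a = K_a γ z − 2c√K_a = 0.2924×15.6×5.9 − 2×33.2×0.5407 = -8.994 kPa.

-8.99 kPa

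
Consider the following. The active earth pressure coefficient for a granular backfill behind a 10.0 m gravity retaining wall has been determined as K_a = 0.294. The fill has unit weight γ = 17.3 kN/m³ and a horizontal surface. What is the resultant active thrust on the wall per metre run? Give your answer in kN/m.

P = ½ K_a γ H² = 0.5 × 0.294 × 17.3 × 10.0² = 254.3 kN/m.

254 kN/m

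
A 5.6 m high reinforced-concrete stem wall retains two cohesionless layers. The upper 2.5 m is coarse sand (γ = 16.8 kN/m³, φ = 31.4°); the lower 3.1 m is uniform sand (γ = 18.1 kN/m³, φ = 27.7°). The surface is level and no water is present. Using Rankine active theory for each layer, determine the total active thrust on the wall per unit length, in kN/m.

95.9 kN/m

K_a1 = tan²(45°−31.4°/2) = 0.3149; K_a2 = tan²(45°−27.7°/2) = 0.3653.
Layer 1: σ at base = K_a1 γ₁ h₁ = 13.23 kPa; P₁ = ½×13.23×2.5 = 16.53.
Layer 2: σ_v at top = γ₁h₁ = 42.00; σ_h top = K_a2×42.00 = 15.34; σ_h base = K_a2×(42.00+18.1×3.1) = 35.84.
P₂ = ½(15.34+35.84)×3.1 = 79.34. Total P_a = 16.53+79.34 = 95.87 kN/m.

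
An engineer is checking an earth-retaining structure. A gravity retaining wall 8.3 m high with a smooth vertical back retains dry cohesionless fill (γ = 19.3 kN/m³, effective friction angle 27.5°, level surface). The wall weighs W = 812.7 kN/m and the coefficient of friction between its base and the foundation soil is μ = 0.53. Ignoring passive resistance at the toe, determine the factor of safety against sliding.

1.76

K_a = tan²(45° − 27.5°/2) = 0.3682.
P_a = ½K_aγH² = 0.5×0.3682×19.3×8.3² = 244.8 kN/m, acting at H/3 = 2.767 m above the base.
FS_sliding = μW / P_a = 0.53×812.7 / 244.8 = 1.760.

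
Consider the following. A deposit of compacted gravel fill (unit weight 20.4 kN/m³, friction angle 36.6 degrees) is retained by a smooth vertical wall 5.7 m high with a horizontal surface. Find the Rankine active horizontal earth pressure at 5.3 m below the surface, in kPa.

K_a = (1 − sin φ)/(1 + sin φ) = 0.2530.
σ_h = K_a γ z = 0.2530 × 20.4 × 5.3 = 27.35 kPa.

27.3 kPa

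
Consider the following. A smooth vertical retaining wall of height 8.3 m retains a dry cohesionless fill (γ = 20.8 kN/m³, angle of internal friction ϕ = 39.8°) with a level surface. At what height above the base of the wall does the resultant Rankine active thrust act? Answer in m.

2.77 m

K_a = 0.2194.
The pressure distribution is triangular, so the resultant acts at H/3 above the base = 8.3/3 = 2.767 m.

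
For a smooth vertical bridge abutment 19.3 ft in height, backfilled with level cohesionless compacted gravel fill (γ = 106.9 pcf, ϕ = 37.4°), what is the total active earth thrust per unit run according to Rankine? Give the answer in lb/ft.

4860 lb/ft

K_a = tan²(45° − φ/2) = 0.2443.
P_a = ½ K_a γ H² = 0.5 × 0.2443 × 106.9 × 19.3² = 4863 lb/ft.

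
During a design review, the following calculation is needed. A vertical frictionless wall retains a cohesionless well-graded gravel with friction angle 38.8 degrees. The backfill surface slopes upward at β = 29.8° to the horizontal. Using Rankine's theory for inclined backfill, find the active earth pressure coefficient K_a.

0.338

K_a = cos β · (cos β − √(cos²β − cos²φ)) / (cos β + √(cos²β − cos²φ)).
cos β = 0.8678, cos φ = 0.7793, √(cos²β − cos²φ) = 0.3816.
K_a = 0.8678 × (0.8678 − 0.3816)/(0.8678 + 0.3816) = 0.3376.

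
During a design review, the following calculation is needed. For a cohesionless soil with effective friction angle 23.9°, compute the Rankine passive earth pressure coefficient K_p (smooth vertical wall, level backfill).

K_p = (1 + sin φ)/(1 − sin φ) = tan²(45° + 23.9°/2) = 2.362.

2.36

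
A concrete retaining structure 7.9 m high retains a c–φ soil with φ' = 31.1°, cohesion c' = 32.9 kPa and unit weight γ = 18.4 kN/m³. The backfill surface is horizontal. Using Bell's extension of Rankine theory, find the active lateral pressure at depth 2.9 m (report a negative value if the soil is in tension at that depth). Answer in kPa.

-20.1 kPa

K_a = (1 − sin φ)/(1 + sin φ) = 0.3188.
σ_a = K_a γ z − 2c√K_a = 0.3188×18.4×2.9 − 2×32.9×0.5646 = -20.14 kPa.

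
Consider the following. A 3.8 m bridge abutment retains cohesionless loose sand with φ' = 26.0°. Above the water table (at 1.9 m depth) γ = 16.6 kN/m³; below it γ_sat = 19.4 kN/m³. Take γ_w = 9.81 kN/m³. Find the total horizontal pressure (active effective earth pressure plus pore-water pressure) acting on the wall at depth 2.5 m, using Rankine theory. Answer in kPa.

20.4 kPa

K_a = (1 − sin φ)/(1 + sin φ) = 0.3905.
γ' = 19.4 − 9.81 = 9.590 kN/m³.
Effective vertical stress at 2.5 m: σ'_v = 16.6×1.9 + 9.590×0.600 = 37.29 kPa.
σ'_h = K_a σ'_v = 0.3905 × 37.29 = 14.56 kPa; u = γ_w × 0.600 = 5.886 kPa.
Total σ_h = 14.56 + 5.886 = 20.45 kPa.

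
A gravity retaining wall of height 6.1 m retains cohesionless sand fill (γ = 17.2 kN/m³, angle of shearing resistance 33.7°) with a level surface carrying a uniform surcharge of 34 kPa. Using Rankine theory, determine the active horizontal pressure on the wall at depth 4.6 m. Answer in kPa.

32.4 kPa

K_a = (1 − sin φ)/(1 + sin φ) = 0.2863.
σ_v = γz + q = 17.2 × 4.6 + 34 = 113.1 kPa.
σ_h = K_a σ_v = 0.2863 × 113.1 = 32.39 kPa.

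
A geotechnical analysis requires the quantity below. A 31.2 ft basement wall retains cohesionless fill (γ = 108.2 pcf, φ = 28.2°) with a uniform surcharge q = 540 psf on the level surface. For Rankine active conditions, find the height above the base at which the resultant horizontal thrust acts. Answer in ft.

11.7 ft

K_a = 0.3582.
Triangular part P₁ = ½K_aγH² = 18860 at H/3 = 10.40 ft; rectangular part P₂ = K_a q H = 6035 at H/2 = 15.60 ft.
ȳ = (P₁·10.40 + P₂·15.60)/(P₁+P₂) = 11.66 ft.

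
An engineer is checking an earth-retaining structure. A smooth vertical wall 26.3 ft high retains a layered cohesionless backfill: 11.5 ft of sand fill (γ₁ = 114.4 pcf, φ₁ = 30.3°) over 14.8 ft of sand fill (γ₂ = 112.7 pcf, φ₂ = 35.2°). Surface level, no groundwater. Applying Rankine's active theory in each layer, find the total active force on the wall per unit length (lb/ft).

11000 lb/ft

K_a1 = tan²(45°−30.3°/2) = 0.3293; K_a2 = tan²(45°−35.2°/2) = 0.2687.
Layer 1: σ at base = K_a1 γ₁ h₁ = 433.3 psf; P₁ = ½×433.3×11.5 = 2491.
Layer 2: σ_v at top = γ₁h₁ = 1316; σ_h top = K_a2×1316 = 353.5; σ_h base = K_a2×(1316+112.7×14.8) = 801.6.
P₂ = ½(353.5+801.6)×14.8 = 8548. Total P_a = 2491+8548 = 11040 lb/ft.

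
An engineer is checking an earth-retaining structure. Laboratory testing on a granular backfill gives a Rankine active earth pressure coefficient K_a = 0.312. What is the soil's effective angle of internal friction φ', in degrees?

K_a = tan²(45° − φ/2) ⇒ 45° − φ/2 = arctan(√0.312) = 29.19°.
φ = 2(45° − 29.19°) = 31.63°.

31.6°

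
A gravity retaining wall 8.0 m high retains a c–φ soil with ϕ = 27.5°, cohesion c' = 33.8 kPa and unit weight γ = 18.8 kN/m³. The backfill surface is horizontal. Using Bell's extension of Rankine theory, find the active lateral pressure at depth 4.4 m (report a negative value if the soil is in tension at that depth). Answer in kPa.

-10.6 kPa

K_a = (1 − sin φ)/(1 + sin φ) = 0.3682.
σ_a = K_a γ z − 2c√K_a = 0.3682×18.8×4.4 − 2×33.8×0.6068 = -10.56 kPa.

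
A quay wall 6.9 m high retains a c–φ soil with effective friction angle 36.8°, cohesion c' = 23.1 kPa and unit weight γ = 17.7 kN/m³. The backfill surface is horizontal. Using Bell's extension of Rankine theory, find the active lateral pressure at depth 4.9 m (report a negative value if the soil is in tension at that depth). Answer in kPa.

-1.39 kPa

K_a = (1 − sin φ)/(1 + sin φ) = 0.2508.
σ_a = K_a γ z − 2c√K_a = 0.2508×17.7×4.9 − 2×23.1×0.5008 = -1.387 kPa.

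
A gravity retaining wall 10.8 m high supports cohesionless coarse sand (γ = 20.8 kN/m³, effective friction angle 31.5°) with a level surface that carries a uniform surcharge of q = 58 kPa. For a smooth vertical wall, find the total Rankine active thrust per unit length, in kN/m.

577 kN/m

K_a = tan²(45° − φ/2) = 0.3136.
Soil triangle: ½ K_a γ H² = 0.5×0.3136×20.8×10.8² = 380.5 kN/m.
Surcharge rectangle: K_a q H = 0.3136×58×10.8 = 196.5 kN/m.
Total = 380.5 + 196.5 = 576.9 kN/m.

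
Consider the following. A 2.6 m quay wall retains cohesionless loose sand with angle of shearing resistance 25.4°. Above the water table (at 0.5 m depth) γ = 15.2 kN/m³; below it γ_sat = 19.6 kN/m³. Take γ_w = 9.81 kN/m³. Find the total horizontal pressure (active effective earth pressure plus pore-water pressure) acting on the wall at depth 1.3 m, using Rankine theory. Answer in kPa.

K_a = (1 − sin φ)/(1 + sin φ) = 0.3996.
γ' = 19.6 − 9.81 = 9.790 kN/m³.
Effective vertical stress at 1.3 m: σ'_v = 15.2×0.5 + 9.790×0.800 = 15.43 kPa.
σ'_h = K_a σ'_v = 0.3996 × 15.43 = 6.167 kPa; u = γ_w × 0.800 = 7.848 kPa.
Total σ_h = 6.167 + 7.848 = 14.02 kPa.

14.0 kPa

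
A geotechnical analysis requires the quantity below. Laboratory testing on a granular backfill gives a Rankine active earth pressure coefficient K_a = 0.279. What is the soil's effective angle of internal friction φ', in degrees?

34.3°

K_a = tan²(45° − φ/2) ⇒ 45° − φ/2 = arctan(√0.279) = 27.84°.
φ = 2(45° − 27.84°) = 34.31°.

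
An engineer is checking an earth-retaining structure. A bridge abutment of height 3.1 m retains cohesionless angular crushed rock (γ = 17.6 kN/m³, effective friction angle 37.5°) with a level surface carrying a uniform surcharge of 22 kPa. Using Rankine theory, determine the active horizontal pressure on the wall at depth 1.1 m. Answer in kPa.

10.1 kPa

K_a = (1 − sin φ)/(1 + sin φ) = 0.2432.
σ_v = γz + q = 17.6 × 1.1 + 22 = 41.36 kPa.
σ_h = K_a σ_v = 0.2432 × 41.36 = 10.06 kPa.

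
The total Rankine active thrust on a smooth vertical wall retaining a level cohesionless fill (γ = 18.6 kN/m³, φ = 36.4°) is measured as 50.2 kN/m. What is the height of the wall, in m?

K_a = 0.2552. P_a = ½ K_a γ H² ⇒ H = √(2P_a/(K_a γ)).
H = √(2×50.2/(0.2552×18.6)) = 4.599 m.

4.60 m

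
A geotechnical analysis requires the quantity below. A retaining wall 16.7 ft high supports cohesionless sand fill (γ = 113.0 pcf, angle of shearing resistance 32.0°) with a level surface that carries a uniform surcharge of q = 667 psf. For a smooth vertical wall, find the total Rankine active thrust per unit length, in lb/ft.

8260 lb/ft

K_a = tan²(45° − φ/2) = 0.3073.
Soil triangle: ½ K_a γ H² = 0.5×0.3073×113.0×16.7² = 4842 lb/ft.
Surcharge rectangle: K_a q H = 0.3073×667×16.7 = 3423 lb/ft.
Total = 4842 + 3423 = 8264 lb/ft.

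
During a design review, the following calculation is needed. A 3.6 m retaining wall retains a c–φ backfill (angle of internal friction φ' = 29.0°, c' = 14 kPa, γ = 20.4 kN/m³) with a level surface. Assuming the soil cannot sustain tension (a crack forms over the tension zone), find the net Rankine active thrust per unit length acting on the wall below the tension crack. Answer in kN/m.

K_a = 0.3470; √K_a = 0.5890.
Tension-crack depth z_c = 2c/(γ√K_a) = 2×14/(20.4×0.5890) = 2.330 m.
σ_a at base = K_a γ H − 2c√K_a = 0.3470×20.4×3.6 − 2×14×0.5890 = 8.989 kPa.
P_a = ½ × 8.989 × (H − z_c) = 0.5×8.989×1.270 = 5.707 kN/m.

5.71 kN/m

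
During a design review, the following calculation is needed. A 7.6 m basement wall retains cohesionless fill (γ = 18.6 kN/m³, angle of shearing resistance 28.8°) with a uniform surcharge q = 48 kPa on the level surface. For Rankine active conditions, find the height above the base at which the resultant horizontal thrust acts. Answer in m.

K_a = 0.3498.
Triangular part P₁ = ½K_aγH² = 187.9 at H/3 = 2.533 m; rectangular part P₂ = K_a q H = 127.6 at H/2 = 3.800 m.
ȳ = (P₁·2.533 + P₂·3.800)/(P₁+P₂) = 3.046 m.

3.05 m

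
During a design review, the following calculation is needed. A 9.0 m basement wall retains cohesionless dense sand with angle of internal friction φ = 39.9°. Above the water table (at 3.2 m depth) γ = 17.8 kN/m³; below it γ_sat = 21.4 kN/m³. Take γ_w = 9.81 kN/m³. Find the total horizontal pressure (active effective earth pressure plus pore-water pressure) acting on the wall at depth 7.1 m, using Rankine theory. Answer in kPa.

60.6 kPa

K_a = (1 − sin φ)/(1 + sin φ) = 0.2184.
γ' = 21.4 − 9.81 = 11.59 kN/m³.
Effective vertical stress at 7.1 m: σ'_v = 17.8×3.2 + 11.59×3.90 = 102.2 kPa.
σ'_h = K_a σ'_v = 0.2184 × 102.2 = 22.32 kPa; u = γ_w × 3.90 = 38.26 kPa.
Total σ_h = 22.32 + 38.26 = 60.57 kPa.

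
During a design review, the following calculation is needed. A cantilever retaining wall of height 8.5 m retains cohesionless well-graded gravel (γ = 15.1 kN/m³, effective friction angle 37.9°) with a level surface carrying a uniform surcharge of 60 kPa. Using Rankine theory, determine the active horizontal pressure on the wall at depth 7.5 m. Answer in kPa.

K_a = (1 − sin φ)/(1 + sin φ) = 0.2389.
σ_v = γz + q = 15.1 × 7.5 + 60 = 173.2 kPa.
σ_h = K_a σ_v = 0.2389 × 173.2 = 41.40 kPa.

41.4 kPa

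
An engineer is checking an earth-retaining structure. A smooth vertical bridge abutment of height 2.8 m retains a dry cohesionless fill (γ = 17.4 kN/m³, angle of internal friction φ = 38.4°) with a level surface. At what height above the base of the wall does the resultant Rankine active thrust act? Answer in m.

0.933 m

K_a = 0.2337.
The pressure distribution is triangular, so the resultant acts at H/3 above the base = 2.8/3 = 0.9333 m.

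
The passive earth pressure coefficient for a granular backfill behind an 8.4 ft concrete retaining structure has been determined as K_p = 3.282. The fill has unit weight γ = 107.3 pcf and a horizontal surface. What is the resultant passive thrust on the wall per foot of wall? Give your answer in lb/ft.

12400 lb/ft

P = ½ K_p γ H² = 0.5 × 3.282 × 107.3 × 8.4² = 12420 lb/ft.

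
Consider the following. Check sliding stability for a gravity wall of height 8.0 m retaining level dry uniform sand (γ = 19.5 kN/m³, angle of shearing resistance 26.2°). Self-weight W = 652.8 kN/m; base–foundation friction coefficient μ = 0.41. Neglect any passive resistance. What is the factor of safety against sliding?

1.11

K_a = tan²(45° − 26.2°/2) = 0.3874.
P_a = ½K_aγH² = 0.5×0.3874×19.5×8.0² = 241.8 kN/m, acting at H/3 = 2.667 m above the base.
FS_sliding = μW / P_a = 0.41×652.8 / 241.8 = 1.107.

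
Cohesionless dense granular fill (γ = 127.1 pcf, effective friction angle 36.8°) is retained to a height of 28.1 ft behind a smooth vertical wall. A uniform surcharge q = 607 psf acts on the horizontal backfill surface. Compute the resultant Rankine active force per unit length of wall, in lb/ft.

K_a = tan²(45° − φ/2) = 0.2508.
Soil triangle: ½ K_a γ H² = 0.5×0.2508×127.1×28.1² = 12580 lb/ft.
Surcharge rectangle: K_a q H = 0.2508×607×28.1 = 4277 lb/ft.
Total = 12580 + 4277 = 16860 lb/ft.

16900 lb/ft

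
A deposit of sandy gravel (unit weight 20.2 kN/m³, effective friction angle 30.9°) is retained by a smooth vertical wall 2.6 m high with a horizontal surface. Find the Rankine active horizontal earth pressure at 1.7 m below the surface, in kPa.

11.0 kPa

K_a = (1 − sin φ)/(1 + sin φ) = 0.3214.
σ_h = K_a γ z = 0.3214 × 20.2 × 1.7 = 11.04 kPa.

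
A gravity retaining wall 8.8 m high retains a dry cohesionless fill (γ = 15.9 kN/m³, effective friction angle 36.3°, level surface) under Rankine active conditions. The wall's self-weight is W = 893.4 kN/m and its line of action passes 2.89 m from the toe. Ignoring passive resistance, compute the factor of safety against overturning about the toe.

5.58

K_a = tan²(45° − 36.3°/2) = 0.2563.
P_a = ½K_aγH² = 0.5×0.2563×15.9×8.8² = 157.8 kN/m, acting at H/3 = 2.933 m above the base.
Overturning moment M_o = P_a × H/3 = 157.8 × 2.933 = 462.8.
Resisting moment M_r = W × 2.89 = 893.4 × 2.89 = 2582.
FS_overturning = M_r/M_o = 2582/462.8 = 5.579.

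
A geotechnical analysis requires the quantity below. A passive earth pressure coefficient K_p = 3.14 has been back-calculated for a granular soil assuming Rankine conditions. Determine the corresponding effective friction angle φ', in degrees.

K_p = (1+sin φ)/(1−sin φ) ⇒ sin φ = (K_p − 1)/(K_p + 1) = 0.5169.
φ = arcsin(0.5169) = 31.13°.

31.1°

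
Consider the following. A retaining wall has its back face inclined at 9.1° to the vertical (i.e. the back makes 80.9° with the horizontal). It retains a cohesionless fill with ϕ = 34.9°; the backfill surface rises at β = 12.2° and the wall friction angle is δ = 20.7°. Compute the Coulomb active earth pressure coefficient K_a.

0.371

K_a = sin²(α+φ) / [sin²α · sin(α−δ) · (1 + √{sin(φ+δ)sin(φ−β) / (sin(α−δ)sin(α+β))})²].
With α = 80.9°, φ = 34.9°, δ = 20.7°, β = 12.2°: K_a = 0.3714.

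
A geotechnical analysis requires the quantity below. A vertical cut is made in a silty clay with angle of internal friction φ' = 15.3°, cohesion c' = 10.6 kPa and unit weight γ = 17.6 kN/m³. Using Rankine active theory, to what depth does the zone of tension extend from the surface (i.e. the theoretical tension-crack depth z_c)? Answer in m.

1.58 m

K_a = tan²(45° − 15.3°/2) = 0.5824; √K_a = 0.7632.
The active pressure is zero where K_a γ z = 2c√K_a, so z_c = 2c/(γ√K_a) = 2×10.6/(17.6×0.7632) = 1.578 m.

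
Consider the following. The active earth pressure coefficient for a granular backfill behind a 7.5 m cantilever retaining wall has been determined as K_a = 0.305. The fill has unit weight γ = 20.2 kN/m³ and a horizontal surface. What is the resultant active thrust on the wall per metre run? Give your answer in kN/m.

173 kN/m

P = ½ K_a γ H² = 0.5 × 0.305 × 20.2 × 7.5² = 173.3 kN/m.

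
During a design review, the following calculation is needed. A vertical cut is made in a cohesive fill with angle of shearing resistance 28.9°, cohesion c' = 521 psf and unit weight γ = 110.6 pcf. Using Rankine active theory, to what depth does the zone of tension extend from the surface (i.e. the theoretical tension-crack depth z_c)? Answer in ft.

K_a = tan²(45° − 28.9°/2) = 0.3484; √K_a = 0.5902.
The active pressure is zero where K_a γ z = 2c√K_a, so z_c = 2c/(γ√K_a) = 2×521/(110.6×0.5902) = 15.96 ft.

16.0 ft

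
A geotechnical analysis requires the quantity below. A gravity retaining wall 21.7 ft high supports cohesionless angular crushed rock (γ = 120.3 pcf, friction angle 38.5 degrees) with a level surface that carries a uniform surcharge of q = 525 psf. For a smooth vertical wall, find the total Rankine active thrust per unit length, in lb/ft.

K_a = tan²(45° − φ/2) = 0.2327.
Soil triangle: ½ K_a γ H² = 0.5×0.2327×120.3×21.7² = 6590 lb/ft.
Surcharge rectangle: K_a q H = 0.2327×525×21.7 = 2651 lb/ft.
Total = 6590 + 2651 = 9240 lb/ft.

9240 lb/ft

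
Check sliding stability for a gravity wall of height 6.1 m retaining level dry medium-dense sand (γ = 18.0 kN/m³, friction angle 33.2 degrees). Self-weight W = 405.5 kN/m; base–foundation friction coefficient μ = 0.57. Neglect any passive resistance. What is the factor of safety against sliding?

K_a = tan²(45° − 33.2°/2) = 0.2924.
P_a = ½K_aγH² = 0.5×0.2924×18.0×6.1² = 97.91 kN/m, acting at H/3 = 2.033 m above the base.
FS_sliding = μW / P_a = 0.57×405.5 / 97.91 = 2.361.

2.36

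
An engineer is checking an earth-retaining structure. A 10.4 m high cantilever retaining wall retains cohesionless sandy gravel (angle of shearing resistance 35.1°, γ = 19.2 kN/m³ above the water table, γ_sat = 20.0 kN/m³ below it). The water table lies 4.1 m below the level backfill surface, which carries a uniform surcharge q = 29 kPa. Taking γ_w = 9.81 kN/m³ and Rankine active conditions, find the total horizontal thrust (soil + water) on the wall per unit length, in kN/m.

K_a = tan²(45° − φ/2) = 0.2698.
γ' = 20.0 − 9.81 = 10.19 kN/m³. h₂ = H − d_w = 6.3 m.
σ'_h: at surface K_a·q = 7.825; at WT K_a(q+γd_w) = 29.07; at base K_a(q+γd_w+γ'h₂) = 46.39 kPa.
P₁ = ½(7.825+29.07)×4.1 = 75.63; P₂ = ½(29.07+46.39)×6.3 = 237.7; P_w = ½γ_w h₂² = 194.7.
Total = 75.63+237.7+194.7 = 508.0 kN/m.

508 kN/m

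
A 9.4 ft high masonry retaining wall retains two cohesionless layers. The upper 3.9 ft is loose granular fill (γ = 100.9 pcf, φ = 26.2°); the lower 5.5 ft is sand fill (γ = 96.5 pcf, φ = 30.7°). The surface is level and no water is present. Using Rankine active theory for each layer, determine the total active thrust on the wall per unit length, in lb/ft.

1470 lb/ft

K_a1 = tan²(45°−26.2°/2) = 0.3874; K_a2 = tan²(45°−30.7°/2) = 0.3240.
Layer 1: σ at base = K_a1 γ₁ h₁ = 152.5 psf; P₁ = ½×152.5×3.9 = 297.3.
Layer 2: σ_v at top = γ₁h₁ = 393.5; σ_h top = K_a2×393.5 = 127.5; σ_h base = K_a2×(393.5+96.5×5.5) = 299.5.
P₂ = ½(127.5+299.5)×5.5 = 1174. Total P_a = 297.3+1174 = 1472 lb/ft.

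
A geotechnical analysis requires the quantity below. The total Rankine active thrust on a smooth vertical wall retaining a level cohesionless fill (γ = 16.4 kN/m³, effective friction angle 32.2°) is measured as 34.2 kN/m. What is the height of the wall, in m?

K_a = 0.3047. P_a = ½ K_a γ H² ⇒ H = √(2P_a/(K_a γ)).
H = √(2×34.2/(0.3047×16.4)) = 3.700 m.

3.70 m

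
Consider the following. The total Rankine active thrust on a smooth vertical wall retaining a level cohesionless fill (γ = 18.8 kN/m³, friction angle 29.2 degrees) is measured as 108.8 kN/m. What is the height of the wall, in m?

5.80 m

K_a = 0.3442. P_a = ½ K_a γ H² ⇒ H = √(2P_a/(K_a γ)).
H = √(2×108.8/(0.3442×18.8)) = 5.799 m.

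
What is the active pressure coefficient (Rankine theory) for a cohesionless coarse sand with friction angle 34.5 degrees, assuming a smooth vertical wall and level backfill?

0.277

K_a = tan²(45° − φ/2) = tan²(27.75°) = 0.2768.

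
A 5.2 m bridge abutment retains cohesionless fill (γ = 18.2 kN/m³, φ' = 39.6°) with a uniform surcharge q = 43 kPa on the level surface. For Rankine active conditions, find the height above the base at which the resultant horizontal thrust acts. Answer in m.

K_a = 0.2214.
Triangular part P₁ = ½K_aγH² = 54.49 at H/3 = 1.733 m; rectangular part P₂ = K_a q H = 49.51 at H/2 = 2.600 m.
ȳ = (P₁·1.733 + P₂·2.600)/(P₁+P₂) = 2.146 m.

2.15 m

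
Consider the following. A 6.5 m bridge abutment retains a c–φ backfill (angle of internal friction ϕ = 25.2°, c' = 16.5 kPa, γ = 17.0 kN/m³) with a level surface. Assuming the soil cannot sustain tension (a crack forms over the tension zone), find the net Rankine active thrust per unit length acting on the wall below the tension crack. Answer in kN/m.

40.5 kN/m

K_a = 0.4027; √K_a = 0.6346.
Tension-crack depth z_c = 2c/(γ√K_a) = 2×16.5/(17.0×0.6346) = 3.059 m.
σ_a at base = K_a γ H − 2c√K_a = 0.4027×17.0×6.5 − 2×16.5×0.6346 = 23.56 kPa.
P_a = ½ × 23.56 × (H − z_c) = 0.5×23.56×3.441 = 40.54 kN/m.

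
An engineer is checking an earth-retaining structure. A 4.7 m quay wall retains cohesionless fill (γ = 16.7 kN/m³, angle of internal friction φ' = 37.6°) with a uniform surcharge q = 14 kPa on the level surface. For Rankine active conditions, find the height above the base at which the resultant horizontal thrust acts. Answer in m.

1.77 m

K_a = 0.2421.
Triangular part P₁ = ½K_aγH² = 44.66 at H/3 = 1.567 m; rectangular part P₂ = K_a q H = 15.93 at H/2 = 2.350 m.
ȳ = (P₁·1.567 + P₂·2.350)/(P₁+P₂) = 1.773 m.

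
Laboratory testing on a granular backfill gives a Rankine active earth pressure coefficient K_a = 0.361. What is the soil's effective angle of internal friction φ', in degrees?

28.0°

K_a = tan²(45° − φ/2) ⇒ 45° − φ/2 = arctan(√0.361) = 31.00°.
φ = 2(45° − 31.00°) = 28.00°.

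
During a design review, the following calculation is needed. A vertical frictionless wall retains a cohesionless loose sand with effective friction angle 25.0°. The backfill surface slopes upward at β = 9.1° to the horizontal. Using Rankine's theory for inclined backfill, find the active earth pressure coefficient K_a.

K_a = cos β · (cos β − √(cos²β − cos²φ)) / (cos β + √(cos²β − cos²φ)).
cos β = 0.9874, cos φ = 0.9063, √(cos²β − cos²φ) = 0.3919.
K_a = 0.9874 × (0.9874 − 0.3919)/(0.9874 + 0.3919) = 0.4263.

0.426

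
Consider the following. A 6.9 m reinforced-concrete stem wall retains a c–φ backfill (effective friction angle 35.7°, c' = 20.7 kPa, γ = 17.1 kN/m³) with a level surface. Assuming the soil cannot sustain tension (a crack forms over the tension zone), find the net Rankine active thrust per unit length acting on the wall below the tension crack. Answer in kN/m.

K_a = 0.2630; √K_a = 0.5128.
Tension-crack depth z_c = 2c/(γ√K_a) = 2×20.7/(17.1×0.5128) = 4.721 m.
σ_a at base = K_a γ H − 2c√K_a = 0.2630×17.1×6.9 − 2×20.7×0.5128 = 9.799 kPa.
P_a = ½ × 9.799 × (H − z_c) = 0.5×9.799×2.179 = 10.68 kN/m.

10.7 kN/m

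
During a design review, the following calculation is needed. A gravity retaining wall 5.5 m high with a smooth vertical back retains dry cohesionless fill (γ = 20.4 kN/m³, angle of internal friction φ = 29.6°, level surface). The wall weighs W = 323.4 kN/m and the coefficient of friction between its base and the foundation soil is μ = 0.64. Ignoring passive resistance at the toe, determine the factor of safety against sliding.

K_a = tan²(45° − 29.6°/2) = 0.3387.
P_a = ½K_aγH² = 0.5×0.3387×20.4×5.5² = 104.5 kN/m, acting at H/3 = 1.833 m above the base.
FS_sliding = μW / P_a = 0.64×323.4 / 104.5 = 1.980.

1.98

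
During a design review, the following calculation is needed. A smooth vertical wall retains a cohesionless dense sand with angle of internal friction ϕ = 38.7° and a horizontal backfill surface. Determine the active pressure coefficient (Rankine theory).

0.231

K_a = tan²(45° − φ/2) = tan²(25.65°) = 0.2306.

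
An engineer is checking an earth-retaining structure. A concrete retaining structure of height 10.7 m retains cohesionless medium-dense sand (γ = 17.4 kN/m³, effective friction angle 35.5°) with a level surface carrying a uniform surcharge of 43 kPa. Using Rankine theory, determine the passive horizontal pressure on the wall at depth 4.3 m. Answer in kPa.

K_p = (1 + sin φ)/(1 − sin φ) = 3.770.
σ_v = γz + q = 17.4 × 4.3 + 43 = 117.8 kPa.
σ_h = K_p σ_v = 3.770 × 117.8 = 444.2 kPa.

444 kPa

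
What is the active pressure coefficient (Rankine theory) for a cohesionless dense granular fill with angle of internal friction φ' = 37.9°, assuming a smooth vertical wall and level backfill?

K_a = (1 − sin φ)/(1 + sin φ) = (1 − sin 37.9°)/(1 + sin 37.9°) = 0.2389.

0.239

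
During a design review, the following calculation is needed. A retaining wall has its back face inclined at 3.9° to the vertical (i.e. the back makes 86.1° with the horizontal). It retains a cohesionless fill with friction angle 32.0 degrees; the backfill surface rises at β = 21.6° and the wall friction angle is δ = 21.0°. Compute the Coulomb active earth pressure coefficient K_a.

0.434

K_a = sin²(α+φ) / [sin²α · sin(α−δ) · (1 + √{sin(φ+δ)sin(φ−β) / (sin(α−δ)sin(α+β))})²].
With α = 86.1°, φ = 32.0°, δ = 21.0°, β = 21.6°: K_a = 0.4345.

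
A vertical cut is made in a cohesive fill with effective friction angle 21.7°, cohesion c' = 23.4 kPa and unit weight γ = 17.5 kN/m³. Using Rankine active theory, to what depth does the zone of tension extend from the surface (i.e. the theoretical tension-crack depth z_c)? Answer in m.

3.94 m

K_a = tan²(45° − 21.7°/2) = 0.4601; √K_a = 0.6783.
The active pressure is zero where K_a γ z = 2c√K_a, so z_c = 2c/(γ√K_a) = 2×23.4/(17.5×0.6783) = 3.942 m.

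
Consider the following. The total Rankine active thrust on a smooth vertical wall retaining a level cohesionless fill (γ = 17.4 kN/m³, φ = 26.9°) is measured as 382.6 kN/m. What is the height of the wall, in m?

K_a = 0.3770. P_a = ½ K_a γ H² ⇒ H = √(2P_a/(K_a γ)).
H = √(2×382.6/(0.3770×17.4)) = 10.80 m.

10.8 m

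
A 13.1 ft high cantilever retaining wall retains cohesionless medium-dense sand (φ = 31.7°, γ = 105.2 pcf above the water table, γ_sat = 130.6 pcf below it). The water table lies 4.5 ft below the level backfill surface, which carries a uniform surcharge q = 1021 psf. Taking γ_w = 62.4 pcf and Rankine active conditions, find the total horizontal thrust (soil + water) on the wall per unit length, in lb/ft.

K_a = tan²(45° − φ/2) = 0.3111.
γ' = 130.6 − 62.4 = 68.20 pcf. h₂ = H − d_w = 8.6 ft.
σ'_h: at surface K_a·q = 317.6; at WT K_a(q+γd_w) = 464.9; at base K_a(q+γd_w+γ'h₂) = 647.3 psf.
P₁ = ½(317.6+464.9)×4.5 = 1761; P₂ = ½(464.9+647.3)×8.6 = 4782; P_w = ½γ_w h₂² = 2308.
Total = 1761+4782+2308 = 8850 lb/ft.

8850 lb/ft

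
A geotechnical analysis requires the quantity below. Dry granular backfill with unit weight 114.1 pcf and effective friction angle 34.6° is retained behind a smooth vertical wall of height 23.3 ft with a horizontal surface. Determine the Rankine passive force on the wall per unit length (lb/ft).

112000 lb/ft

K_p = tan²(45° + φ/2) = 3.628.
P_p = ½ K_p γ H² = 0.5 × 3.628 × 114.1 × 23.3² = 112400 lb/ft.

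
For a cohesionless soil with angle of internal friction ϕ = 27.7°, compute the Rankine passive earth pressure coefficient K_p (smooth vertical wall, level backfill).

K_p = (1 + sin φ)/(1 − sin φ) = tan²(45° + 27.7°/2) = 2.737.

2.74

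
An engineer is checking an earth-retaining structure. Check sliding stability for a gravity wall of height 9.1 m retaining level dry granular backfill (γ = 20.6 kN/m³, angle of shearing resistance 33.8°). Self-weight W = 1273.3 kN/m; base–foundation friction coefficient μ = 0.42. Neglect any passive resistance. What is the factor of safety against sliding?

2.20

K_a = tan²(45° − 33.8°/2) = 0.2851.
P_a = ½K_aγH² = 0.5×0.2851×20.6×9.1² = 243.2 kN/m, acting at H/3 = 3.033 m above the base.
FS_sliding = μW / P_a = 0.42×1273.3 / 243.2 = 2.199.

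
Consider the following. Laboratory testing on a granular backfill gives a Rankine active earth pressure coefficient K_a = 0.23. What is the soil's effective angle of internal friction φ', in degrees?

K_a = tan²(45° − φ/2) ⇒ 45° − φ/2 = arctan(√0.23) = 25.62°.
φ = 2(45° − 25.62°) = 38.76°.

38.8°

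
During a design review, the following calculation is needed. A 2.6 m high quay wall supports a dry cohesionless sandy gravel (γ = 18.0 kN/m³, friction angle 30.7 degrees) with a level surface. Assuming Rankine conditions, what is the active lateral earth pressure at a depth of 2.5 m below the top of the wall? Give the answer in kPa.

K_a = (1 − sin φ)/(1 + sin φ) = 0.3240.
σ_h = K_a γ z = 0.3240 × 18.0 × 2.5 = 14.58 kPa.

14.6 kPa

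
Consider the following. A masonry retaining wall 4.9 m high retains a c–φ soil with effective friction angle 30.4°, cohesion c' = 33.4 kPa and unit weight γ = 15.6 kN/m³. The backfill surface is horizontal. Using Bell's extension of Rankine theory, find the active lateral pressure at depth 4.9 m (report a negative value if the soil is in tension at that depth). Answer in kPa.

-13.2 kPa

K_a = (1 − sin φ)/(1 + sin φ) = 0.3280.
σ_a = K_a γ z − 2c√K_a = 0.3280×15.6×4.9 − 2×33.4×0.5727 = -13.19 kPa.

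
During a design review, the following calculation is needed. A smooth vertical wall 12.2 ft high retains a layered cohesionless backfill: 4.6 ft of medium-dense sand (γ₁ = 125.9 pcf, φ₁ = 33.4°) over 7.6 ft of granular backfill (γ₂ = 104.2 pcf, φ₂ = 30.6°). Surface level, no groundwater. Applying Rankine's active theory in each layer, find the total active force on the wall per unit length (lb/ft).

K_a1 = tan²(45°−33.4°/2) = 0.2899; K_a2 = tan²(45°−30.6°/2) = 0.3253.
Layer 1: σ at base = K_a1 γ₁ h₁ = 167.9 psf; P₁ = ½×167.9×4.6 = 386.2.
Layer 2: σ_v at top = γ₁h₁ = 579.1; σ_h top = K_a2×579.1 = 188.4; σ_h base = K_a2×(579.1+104.2×7.6) = 446.1.
P₂ = ½(188.4+446.1)×7.6 = 2411. Total P_a = 386.2+2411 = 2797 lb/ft.

2800 lb/ft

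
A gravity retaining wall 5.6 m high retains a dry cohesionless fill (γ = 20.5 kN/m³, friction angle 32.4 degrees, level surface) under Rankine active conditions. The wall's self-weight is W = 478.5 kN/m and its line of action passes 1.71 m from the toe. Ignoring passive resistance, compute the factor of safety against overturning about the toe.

4.51

K_a = tan²(45° − 32.4°/2) = 0.3022.
P_a = ½K_aγH² = 0.5×0.3022×20.5×5.6² = 97.15 kN/m, acting at H/3 = 1.867 m above the base.
Overturning moment M_o = P_a × H/3 = 97.15 × 1.867 = 181.3.
Resisting moment M_r = W × 1.71 = 478.5 × 1.71 = 818.2.
FS_overturning = M_r/M_o = 818.2/181.3 = 4.512.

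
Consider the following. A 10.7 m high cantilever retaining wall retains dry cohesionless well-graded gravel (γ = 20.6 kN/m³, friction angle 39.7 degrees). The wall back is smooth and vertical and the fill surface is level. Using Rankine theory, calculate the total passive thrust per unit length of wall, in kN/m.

5350 kN/m

K_p = tan²(45° + φ/2) = 4.537.
P_p = ½ K_p γ H² = 0.5 × 4.537 × 20.6 × 10.7² = 5350 kN/m.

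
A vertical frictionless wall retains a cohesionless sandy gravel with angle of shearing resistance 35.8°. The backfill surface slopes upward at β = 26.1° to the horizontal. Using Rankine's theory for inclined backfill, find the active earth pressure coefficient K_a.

K_a = cos β · (cos β − √(cos²β − cos²φ)) / (cos β + √(cos²β − cos²φ)).
cos β = 0.8980, cos φ = 0.8111, √(cos²β − cos²φ) = 0.3855.
K_a = 0.8980 × (0.8980 − 0.3855)/(0.8980 + 0.3855) = 0.3586.

0.359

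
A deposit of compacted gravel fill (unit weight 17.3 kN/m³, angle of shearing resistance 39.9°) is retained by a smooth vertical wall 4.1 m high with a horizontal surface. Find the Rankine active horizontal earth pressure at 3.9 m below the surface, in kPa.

14.7 kPa

K_a = (1 − sin φ)/(1 + sin φ) = 0.2184.
σ_h = K_a γ z = 0.2184 × 17.3 × 3.9 = 14.74 kPa.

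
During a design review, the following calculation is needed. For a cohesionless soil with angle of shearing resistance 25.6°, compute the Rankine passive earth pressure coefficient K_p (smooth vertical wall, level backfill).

K_p = (1 + sin φ)/(1 − sin φ) = tan²(45° + 25.6°/2) = 2.522.

2.52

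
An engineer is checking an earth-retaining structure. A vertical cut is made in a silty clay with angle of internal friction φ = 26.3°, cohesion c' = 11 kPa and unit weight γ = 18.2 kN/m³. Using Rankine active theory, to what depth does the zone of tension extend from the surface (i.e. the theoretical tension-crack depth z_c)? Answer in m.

K_a = tan²(45° − 26.3°/2) = 0.3859; √K_a = 0.6212.
The active pressure is zero where K_a γ z = 2c√K_a, so z_c = 2c/(γ√K_a) = 2×11/(18.2×0.6212) = 1.946 m.

1.95 m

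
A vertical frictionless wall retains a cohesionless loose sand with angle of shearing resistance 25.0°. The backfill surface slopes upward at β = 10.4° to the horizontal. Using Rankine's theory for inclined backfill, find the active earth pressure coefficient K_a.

K_a = cos β · (cos β − √(cos²β − cos²φ)) / (cos β + √(cos²β − cos²φ)).
cos β = 0.9836, cos φ = 0.9063, √(cos²β − cos²φ) = 0.3821.
K_a = 0.9836 × (0.9836 − 0.3821)/(0.9836 + 0.3821) = 0.4332.

0.433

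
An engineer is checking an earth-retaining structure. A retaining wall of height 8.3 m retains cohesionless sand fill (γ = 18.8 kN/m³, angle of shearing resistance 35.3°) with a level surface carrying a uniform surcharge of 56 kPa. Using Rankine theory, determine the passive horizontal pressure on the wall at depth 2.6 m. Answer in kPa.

392 kPa

K_p = (1 + sin φ)/(1 − sin φ) = 3.738.
σ_v = γz + q = 18.8 × 2.6 + 56 = 104.9 kPa.
σ_h = K_p σ_v = 3.738 × 104.9 = 392.0 kPa.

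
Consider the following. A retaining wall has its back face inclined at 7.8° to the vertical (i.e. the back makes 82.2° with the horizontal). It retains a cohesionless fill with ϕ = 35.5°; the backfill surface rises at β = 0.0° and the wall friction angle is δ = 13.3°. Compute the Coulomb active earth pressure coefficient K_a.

0.301

K_a = sin²(α+φ) / [sin²α · sin(α−δ) · (1 + √{sin(φ+δ)sin(φ−β) / (sin(α−δ)sin(α+β))})²].
With α = 82.2°, φ = 35.5°, δ = 13.3°, β = 0.0°: K_a = 0.3006.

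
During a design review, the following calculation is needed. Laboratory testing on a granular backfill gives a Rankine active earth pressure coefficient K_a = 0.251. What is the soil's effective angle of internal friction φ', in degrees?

K_a = tan²(45° − φ/2) ⇒ 45° − φ/2 = arctan(√0.251) = 26.61°.
φ = 2(45° − 26.61°) = 36.78°.

36.8°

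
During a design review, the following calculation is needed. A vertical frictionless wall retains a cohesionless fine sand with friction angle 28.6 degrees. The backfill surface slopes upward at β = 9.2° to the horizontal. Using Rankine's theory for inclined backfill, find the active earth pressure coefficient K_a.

0.368

K_a = cos β · (cos β − √(cos²β − cos²φ)) / (cos β + √(cos²β − cos²φ)).
cos β = 0.9871, cos φ = 0.8780, √(cos²β − cos²φ) = 0.4512.
K_a = 0.9871 × (0.9871 − 0.4512)/(0.9871 + 0.4512) = 0.3678.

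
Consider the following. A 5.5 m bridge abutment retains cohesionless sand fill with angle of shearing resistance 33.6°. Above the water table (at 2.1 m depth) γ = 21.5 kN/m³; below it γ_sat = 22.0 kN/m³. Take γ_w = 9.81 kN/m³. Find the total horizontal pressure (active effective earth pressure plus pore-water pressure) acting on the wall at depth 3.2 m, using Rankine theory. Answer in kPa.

K_a = (1 − sin φ)/(1 + sin φ) = 0.2875.
γ' = 22.0 − 9.81 = 12.19 kN/m³.
Effective vertical stress at 3.2 m: σ'_v = 21.5×2.1 + 12.19×1.10 = 58.56 kPa.
σ'_h = K_a σ'_v = 0.2875 × 58.56 = 16.84 kPa; u = γ_w × 1.10 = 10.79 kPa.
Total σ_h = 16.84 + 10.79 = 27.63 kPa.

27.6 kPa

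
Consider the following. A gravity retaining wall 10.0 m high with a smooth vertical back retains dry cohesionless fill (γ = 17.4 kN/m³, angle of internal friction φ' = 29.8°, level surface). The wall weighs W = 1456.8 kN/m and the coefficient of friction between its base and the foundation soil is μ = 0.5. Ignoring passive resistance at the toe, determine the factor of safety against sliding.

K_a = tan²(45° − 29.8°/2) = 0.3360.
P_a = ½K_aγH² = 0.5×0.3360×17.4×10.0² = 292.3 kN/m, acting at H/3 = 3.333 m above the base.
FS_sliding = μW / P_a = 0.5×1456.8 / 292.3 = 2.492.

2.49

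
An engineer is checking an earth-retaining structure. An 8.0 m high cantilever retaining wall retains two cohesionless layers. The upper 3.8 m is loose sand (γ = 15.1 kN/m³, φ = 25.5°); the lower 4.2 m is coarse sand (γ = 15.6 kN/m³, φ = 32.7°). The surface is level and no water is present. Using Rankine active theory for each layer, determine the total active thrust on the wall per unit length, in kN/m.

156 kN/m

K_a1 = tan²(45°−25.5°/2) = 0.3981; K_a2 = tan²(45°−32.7°/2) = 0.2985.
Layer 1: σ at base = K_a1 γ₁ h₁ = 22.84 kPa; P₁ = ½×22.84×3.8 = 43.40.
Layer 2: σ_v at top = γ₁h₁ = 57.38; σ_h top = K_a2×57.38 = 17.13; σ_h base = K_a2×(57.38+15.6×4.2) = 36.69.
P₂ = ½(17.13+36.69)×4.2 = 113.0. Total P_a = 43.40+113.0 = 156.4 kN/m.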